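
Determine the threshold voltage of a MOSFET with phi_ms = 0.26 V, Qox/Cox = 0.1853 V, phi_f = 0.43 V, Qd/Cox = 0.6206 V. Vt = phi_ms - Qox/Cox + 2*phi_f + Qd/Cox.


Step 1: Vt = phi_ms - Qox/Cox + 2*phi_f + Qd/Cox
Step 2: Vt = 0.26 - 0.1853 + 2*0.43 + 0.6206
Step 3: Vt = 0.26 - 0.1853 + 0.86 + 0.6206
Step 4: Vt = 1.5553 V

1.5553


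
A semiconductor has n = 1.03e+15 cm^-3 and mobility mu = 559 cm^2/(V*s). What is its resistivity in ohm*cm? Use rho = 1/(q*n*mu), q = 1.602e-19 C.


Step 1: sigma = q * n * mu = 1.602e-19 * 1.03e+15 * 559 = 9.22384e-02 S/cm
Step 2: rho = 1 / sigma = 1 / 9.22384e-02 = 10.84 ohm*cm

10.84


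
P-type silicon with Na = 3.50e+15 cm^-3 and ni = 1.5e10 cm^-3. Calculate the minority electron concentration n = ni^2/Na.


Step 1: Majority hole concentration p ≈ Na = 3.50e+15 cm^-3
Step 2: n = ni^2 / Na = (1.5e10)^2 / 3.50e+15
Step 3: n = 6.43e+04 cm^-3

6.43e+04


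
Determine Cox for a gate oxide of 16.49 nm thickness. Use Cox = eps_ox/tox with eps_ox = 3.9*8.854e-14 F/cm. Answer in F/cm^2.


Step 1: eps_ox = 3.9 * 8.854e-14 = 3.45306e-13 F/cm
Step 2: tox in cm = 16.49 nm * 1e-7 = 1.6490e-06 cm
Step 3: Cox = 3.45306e-13 / 1.6490e-06 = 2.09e-07 F/cm^2

2.09e-07


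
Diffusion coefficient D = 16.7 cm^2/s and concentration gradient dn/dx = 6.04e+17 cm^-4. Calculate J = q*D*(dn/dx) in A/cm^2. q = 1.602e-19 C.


Step 1: J = q * D * (dn/dx)
Step 2: J = 1.602e-19 * 16.7 * 6.04e+17
Step 3: J = 1.62e+00 A/cm^2

1.62e+00


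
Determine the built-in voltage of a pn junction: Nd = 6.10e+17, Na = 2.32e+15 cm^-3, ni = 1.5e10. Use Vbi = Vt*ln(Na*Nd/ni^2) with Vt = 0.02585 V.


Step 1: Compute Na*Nd/ni^2 = 2.32e+15 * 6.10e+17 / (1.5e10)^2 = 6.2898e+12
Step 2: ln(6.2898e+12) = 29.4700
Step 3: Vbi = 0.02585 * 29.4700 = 0.762 V

0.762


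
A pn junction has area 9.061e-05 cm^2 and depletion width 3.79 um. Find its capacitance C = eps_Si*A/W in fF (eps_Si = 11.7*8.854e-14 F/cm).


Step 1: eps_Si = 11.7 * 8.854e-14 = 1.035918e-12 F/cm
Step 2: W in cm = 3.79 * 1e-4 = 3.79e-04 cm
Step 3: C = 1.035918e-12 * 9.061e-05 / 3.79e-04 = 2.476637e-13 F
Step 4: C = 247.66 fF

247.66


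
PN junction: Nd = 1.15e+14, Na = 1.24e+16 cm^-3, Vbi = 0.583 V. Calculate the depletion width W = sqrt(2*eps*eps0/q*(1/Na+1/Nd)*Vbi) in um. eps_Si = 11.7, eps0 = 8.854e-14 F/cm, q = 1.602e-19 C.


Step 1: 1/Na + 1/Nd = 1/1.24e+16 + 1/1.15e+14 = 8.77630e-15
Step 2: 2*eps*eps0/q = 2*11.7*8.854e-14/1.602e-19 = 1.293281e+07
Step 3: W^2 = 1.293281e+07 * 8.77630e-15 * 0.583 = 6.61718e-08
Step 4: W = sqrt(6.61718e-08) = 2.572e-04 cm = 2.572 um

2.572


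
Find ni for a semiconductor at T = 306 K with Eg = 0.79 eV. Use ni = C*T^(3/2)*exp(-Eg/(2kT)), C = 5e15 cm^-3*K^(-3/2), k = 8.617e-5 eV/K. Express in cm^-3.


Step 1: Compute kT = 8.617e-5 * 306 = 0.02636802 eV
Step 2: Exponent = -Eg/(2kT) = -0.79/(2*0.02636802) = -14.98027
Step 3: T^(3/2) = 306^1.5 = 5352.81
Step 4: ni = 5e15 * 5352.81 * exp(-14.98027) = 8.35e+12 cm^-3

8.35e+12


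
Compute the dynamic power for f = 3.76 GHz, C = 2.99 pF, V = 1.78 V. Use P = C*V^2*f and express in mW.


Step 1: V^2 = 1.78^2 = 3.1684 V^2
Step 2: P = C*V^2*f = 2.99e-12 F * 3.1684 * 3.76e9 Hz
Step 3: P = 3.562042016e-02 W
Step 4: P = 35.62 mW

35.62


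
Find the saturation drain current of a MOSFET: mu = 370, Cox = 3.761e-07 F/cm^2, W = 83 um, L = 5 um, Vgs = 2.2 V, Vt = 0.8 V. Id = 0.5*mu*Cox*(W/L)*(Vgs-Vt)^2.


Step 1: Overdrive voltage Vov = Vgs - Vt = 2.2 - 0.8 = 1.4 V
Step 2: W/L = 83/5 = 16.6
Step 3: Id = 0.5 * 370 * 3.761e-07 * 16.6 * 1.4^2
Step 4: Id = 2.26e-03 A

2.26e-03


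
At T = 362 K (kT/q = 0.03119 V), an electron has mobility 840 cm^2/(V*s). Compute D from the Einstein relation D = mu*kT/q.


Step 1: D = mu * (kT/q)
Step 2: D = 840 * 0.03119
Step 3: D = 26.2 cm^2/s

26.2


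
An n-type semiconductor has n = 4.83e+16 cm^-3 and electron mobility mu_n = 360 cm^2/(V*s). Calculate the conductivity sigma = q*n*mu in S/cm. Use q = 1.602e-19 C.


Step 1: sigma = q * n * mu
Step 2: sigma = 1.602e-19 * 4.83e+16 * 360
Step 3: sigma = 2.786e+00 S/cm

2.786e+00


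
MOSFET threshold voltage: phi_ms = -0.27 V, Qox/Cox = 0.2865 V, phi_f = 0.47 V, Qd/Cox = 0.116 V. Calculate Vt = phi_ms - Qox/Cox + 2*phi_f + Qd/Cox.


Step 1: Vt = phi_ms - Qox/Cox + 2*phi_f + Qd/Cox
Step 2: Vt = -0.27 - 0.2865 + 2*0.47 + 0.116
Step 3: Vt = -0.27 - 0.2865 + 0.94 + 0.116
Step 4: Vt = 0.4995 V

0.4995


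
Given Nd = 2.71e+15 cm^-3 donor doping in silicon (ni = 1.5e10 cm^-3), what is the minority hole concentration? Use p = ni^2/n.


Step 1: Since Nd >> ni, n ≈ Nd = 2.71e+15 cm^-3
Step 2: p = ni^2 / n = (1.5e10)^2 / 2.71e+15
Step 3: p = 2.25e20 / 2.71e+15 = 8.30e+04 cm^-3

8.30e+04


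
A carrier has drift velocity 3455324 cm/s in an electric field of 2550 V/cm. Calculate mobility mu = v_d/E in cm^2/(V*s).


Step 1: mu = v_d / E
Step 2: mu = 3455324 / 2550
Step 3: mu = 1355.03 cm^2/(V*s)

1355.03


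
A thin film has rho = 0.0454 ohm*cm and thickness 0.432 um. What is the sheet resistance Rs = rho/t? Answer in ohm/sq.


Step 1: Convert thickness to cm: t = 0.432 um = 4.3200e-05 cm
Step 2: Rs = rho / t = 0.0454 / 4.3200e-05
Step 3: Rs = 1050.9 ohm/sq

1050.9


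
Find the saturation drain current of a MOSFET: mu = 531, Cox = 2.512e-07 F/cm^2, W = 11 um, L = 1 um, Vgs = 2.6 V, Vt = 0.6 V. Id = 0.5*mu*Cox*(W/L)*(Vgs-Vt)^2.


Step 1: Overdrive voltage Vov = Vgs - Vt = 2.6 - 0.6 = 2.0 V
Step 2: W/L = 11/1 = 11
Step 3: Id = 0.5 * 531 * 2.512e-07 * 11 * 2.0^2
Step 4: Id = 2.93e-03 A

2.93e-03


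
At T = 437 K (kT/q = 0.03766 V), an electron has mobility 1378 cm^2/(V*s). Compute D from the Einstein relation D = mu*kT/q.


Step 1: D = mu * (kT/q)
Step 2: D = 1378 * 0.03766
Step 3: D = 51.9 cm^2/s

51.9


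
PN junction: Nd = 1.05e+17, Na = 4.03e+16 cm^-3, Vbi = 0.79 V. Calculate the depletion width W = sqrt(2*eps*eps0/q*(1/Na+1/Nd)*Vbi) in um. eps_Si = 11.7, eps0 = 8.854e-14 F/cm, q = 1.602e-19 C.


Step 1: 1/Na + 1/Nd = 1/4.03e+16 + 1/1.05e+17 = 3.43377e-17
Step 2: 2*eps*eps0/q = 2*11.7*8.854e-14/1.602e-19 = 1.293281e+07
Step 3: W^2 = 1.293281e+07 * 3.43377e-17 * 0.79 = 3.50826e-10
Step 4: W = sqrt(3.50826e-10) = 1.873e-05 cm = 0.1873 um

0.1873


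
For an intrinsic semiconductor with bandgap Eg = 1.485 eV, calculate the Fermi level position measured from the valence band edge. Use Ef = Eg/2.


Step 1: For an intrinsic semiconductor, the Fermi level sits at midgap.
Step 2: Ef = Eg / 2 = 1.485 / 2 = 0.7425 eV

0.7425


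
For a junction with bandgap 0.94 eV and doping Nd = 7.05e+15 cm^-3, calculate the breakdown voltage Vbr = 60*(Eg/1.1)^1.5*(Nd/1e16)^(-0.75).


Step 1: Eg/1.1 = 0.94/1.1 = 0.854545
Step 2: (Eg/1.1)^1.5 = 0.854545^1.5 = 0.789955
Step 3: (Nd/1e16)^(-0.75) = (0.705)^(-0.75) = 1.299745
Step 4: Vbr = 60 * 0.789955 * 1.299745 = 61.6 V

61.6


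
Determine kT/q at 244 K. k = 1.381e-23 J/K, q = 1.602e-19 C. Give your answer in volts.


Step 1: kT = 1.381e-23 * 244 = 3.36964e-21 J
Step 2: Vt = kT/q = 3.36964e-21 / 1.602e-19
Step 3: Vt = 0.02103 V

0.02103


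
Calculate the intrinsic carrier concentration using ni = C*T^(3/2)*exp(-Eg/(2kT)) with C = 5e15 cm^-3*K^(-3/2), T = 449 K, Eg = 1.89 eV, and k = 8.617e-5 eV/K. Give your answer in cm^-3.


Step 1: Compute kT = 8.617e-5 * 449 = 0.03869033 eV
Step 2: Exponent = -Eg/(2kT) = -1.89/(2*0.03869033) = -24.42471
Step 3: T^(3/2) = 449^1.5 = 9514.14
Step 4: ni = 5e15 * 9514.14 * exp(-24.42471) = 1.17e+09 cm^-3

1.17e+09


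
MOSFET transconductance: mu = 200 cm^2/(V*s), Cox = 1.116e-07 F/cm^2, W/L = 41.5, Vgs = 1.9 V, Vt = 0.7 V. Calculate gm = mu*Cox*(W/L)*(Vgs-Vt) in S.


Step 1: Vov = Vgs - Vt = 1.9 - 0.7 = 1.2 V
Step 2: gm = mu * Cox * (W/L) * Vov
Step 3: gm = 200 * 1.116e-07 * 41.5 * 1.2 = 1.11e-03 S

1.11e-03


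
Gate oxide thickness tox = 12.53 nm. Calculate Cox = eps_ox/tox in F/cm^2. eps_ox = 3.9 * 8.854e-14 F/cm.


Step 1: eps_ox = 3.9 * 8.854e-14 = 3.45306e-13 F/cm
Step 2: tox in cm = 12.53 nm * 1e-7 = 1.2530e-06 cm
Step 3: Cox = 3.45306e-13 / 1.2530e-06 = 2.76e-07 F/cm^2

2.76e-07


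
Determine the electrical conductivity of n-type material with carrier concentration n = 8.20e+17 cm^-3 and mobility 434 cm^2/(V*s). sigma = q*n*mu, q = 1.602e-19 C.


Step 1: sigma = q * n * mu
Step 2: sigma = 1.602e-19 * 8.20e+17 * 434
Step 3: sigma = 5.701e+01 S/cm

5.701e+01


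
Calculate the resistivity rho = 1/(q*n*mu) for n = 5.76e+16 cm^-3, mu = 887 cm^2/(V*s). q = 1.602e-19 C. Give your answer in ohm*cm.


Step 1: sigma = q * n * mu = 1.602e-19 * 5.76e+16 * 887 = 8.18481e+00 S/cm
Step 2: rho = 1 / sigma = 1 / 8.18481e+00 = 0.1222 ohm*cm

0.1222


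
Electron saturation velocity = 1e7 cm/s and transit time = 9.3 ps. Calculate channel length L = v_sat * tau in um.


Step 1: tau in seconds = 9.3 ps * 1e-12 = 9.3000e-12 s
Step 2: L = v_sat * tau = 1e7 * 9.3000e-12 = 9.3000e-05 cm
Step 3: L in um = 9.3000e-05 * 1e4 = 0.93 um

0.93


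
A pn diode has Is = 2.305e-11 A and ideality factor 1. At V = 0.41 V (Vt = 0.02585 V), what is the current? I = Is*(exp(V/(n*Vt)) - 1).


Step 1: V/(n*Vt) = 0.41/(1*0.02585) = 15.8607
Step 2: exp(15.8607) = 7.7306e+06
Step 3: I = 2.305e-11 * (7.7306e+06 - 1) = 1.78e-04 A

1.78e-04


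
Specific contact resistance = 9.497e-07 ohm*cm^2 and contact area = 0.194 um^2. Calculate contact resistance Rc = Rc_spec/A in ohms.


Step 1: Convert area to cm^2: 0.194 um^2 = 1.9400e-09 cm^2
Step 2: Rc = Rc_spec / A = 9.497e-07 / 1.9400e-09
Step 3: Rc = 4.90e+02 ohms

4.90e+02


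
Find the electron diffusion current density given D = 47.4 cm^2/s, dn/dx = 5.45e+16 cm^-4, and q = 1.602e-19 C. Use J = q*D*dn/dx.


Step 1: J = q * D * (dn/dx)
Step 2: J = 1.602e-19 * 47.4 * 5.45e+16
Step 3: J = 4.14e-01 A/cm^2

4.14e-01


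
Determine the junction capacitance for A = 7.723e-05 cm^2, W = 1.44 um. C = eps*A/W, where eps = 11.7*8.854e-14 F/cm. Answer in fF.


Step 1: eps_Si = 11.7 * 8.854e-14 = 1.035918e-12 F/cm
Step 2: W in cm = 1.44 * 1e-4 = 1.44e-04 cm
Step 3: C = 1.035918e-12 * 7.723e-05 / 1.44e-04 = 5.555830e-13 F
Step 4: C = 555.58 fF

555.58


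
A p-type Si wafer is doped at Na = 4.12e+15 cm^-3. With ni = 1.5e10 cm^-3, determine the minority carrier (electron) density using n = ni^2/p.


Step 1: Majority hole concentration p ≈ Na = 4.12e+15 cm^-3
Step 2: n = ni^2 / Na = (1.5e10)^2 / 4.12e+15
Step 3: n = 5.46e+04 cm^-3

5.46e+04


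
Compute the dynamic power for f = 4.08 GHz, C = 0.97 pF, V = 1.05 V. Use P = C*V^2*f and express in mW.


Step 1: V^2 = 1.05^2 = 1.1025 V^2
Step 2: P = C*V^2*f = 0.97e-12 F * 1.1025 * 4.08e9 Hz
Step 3: P = 4.363254e-03 W
Step 4: P = 4.363 mW

4.363


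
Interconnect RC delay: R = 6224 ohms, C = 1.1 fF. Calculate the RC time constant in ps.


Step 1: tau = R * C
Step 2: tau = 6224 * 1.1 fF = 6224 * 1.1e-15 F
Step 3: tau = 6.8464e-12 s = 6.8464 ps

6.8464


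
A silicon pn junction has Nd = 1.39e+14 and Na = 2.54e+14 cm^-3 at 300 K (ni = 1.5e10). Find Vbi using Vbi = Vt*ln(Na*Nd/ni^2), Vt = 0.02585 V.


Step 1: Compute Na*Nd/ni^2 = 2.54e+14 * 1.39e+14 / (1.5e10)^2 = 1.5692e+08
Step 2: ln(1.5692e+08) = 18.8712
Step 3: Vbi = 0.02585 * 18.8712 = 0.488 V

0.488


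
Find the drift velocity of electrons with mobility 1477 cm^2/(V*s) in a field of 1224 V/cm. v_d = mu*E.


Step 1: v_d = mu * E
Step 2: v_d = 1477 * 1224 = 1807848
Step 3: v_d = 1.81e+06 cm/s

1.81e+06


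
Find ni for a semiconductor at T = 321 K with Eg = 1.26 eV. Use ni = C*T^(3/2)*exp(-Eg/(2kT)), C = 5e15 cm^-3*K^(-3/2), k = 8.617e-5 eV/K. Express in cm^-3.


Step 1: Compute kT = 8.617e-5 * 321 = 0.02766057 eV
Step 2: Exponent = -Eg/(2kT) = -1.26/(2*0.02766057) = -22.77610
Step 3: T^(3/2) = 321^1.5 = 5751.19
Step 4: ni = 5e15 * 5751.19 * exp(-22.77610) = 3.69e+09 cm^-3

3.69e+09


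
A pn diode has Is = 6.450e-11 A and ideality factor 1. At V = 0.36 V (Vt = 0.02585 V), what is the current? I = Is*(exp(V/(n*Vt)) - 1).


Step 1: V/(n*Vt) = 0.36/(1*0.02585) = 13.9265
Step 2: exp(13.9265) = 1.1174e+06
Step 3: I = 6.450e-11 * (1.1174e+06 - 1) = 7.21e-05 A

7.21e-05


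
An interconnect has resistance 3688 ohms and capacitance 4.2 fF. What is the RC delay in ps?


Step 1: tau = R * C
Step 2: tau = 3688 * 4.2 fF = 3688 * 4.2e-15 F
Step 3: tau = 1.54896e-11 s = 15.4896 ps

15.4896


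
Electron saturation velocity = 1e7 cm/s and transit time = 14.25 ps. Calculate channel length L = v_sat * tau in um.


Step 1: tau in seconds = 14.25 ps * 1e-12 = 1.4250e-11 s
Step 2: L = v_sat * tau = 1e7 * 1.4250e-11 = 1.4250e-04 cm
Step 3: L in um = 1.4250e-04 * 1e4 = 1.425 um

1.425


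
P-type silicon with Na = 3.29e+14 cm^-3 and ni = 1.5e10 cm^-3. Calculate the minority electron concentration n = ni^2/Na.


Step 1: Majority hole concentration p ≈ Na = 3.29e+14 cm^-3
Step 2: n = ni^2 / Na = (1.5e10)^2 / 3.29e+14
Step 3: n = 6.84e+05 cm^-3

6.84e+05


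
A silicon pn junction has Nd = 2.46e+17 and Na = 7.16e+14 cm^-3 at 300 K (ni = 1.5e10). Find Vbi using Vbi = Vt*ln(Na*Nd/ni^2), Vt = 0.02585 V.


Step 1: Compute Na*Nd/ni^2 = 7.16e+14 * 2.46e+17 / (1.5e10)^2 = 7.8283e+11
Step 2: ln(7.8283e+11) = 27.3862
Step 3: Vbi = 0.02585 * 27.3862 = 0.708 V

0.708


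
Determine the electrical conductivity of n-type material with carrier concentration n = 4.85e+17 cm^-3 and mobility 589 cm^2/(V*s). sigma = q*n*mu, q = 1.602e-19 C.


Step 1: sigma = q * n * mu
Step 2: sigma = 1.602e-19 * 4.85e+17 * 589
Step 3: sigma = 4.576e+01 S/cm

4.576e+01


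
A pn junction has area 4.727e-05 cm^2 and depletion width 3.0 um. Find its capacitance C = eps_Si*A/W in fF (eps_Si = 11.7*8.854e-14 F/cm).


Step 1: eps_Si = 11.7 * 8.854e-14 = 1.035918e-12 F/cm
Step 2: W in cm = 3.0 * 1e-4 = 3.00e-04 cm
Step 3: C = 1.035918e-12 * 4.727e-05 / 3.00e-04 = 1.632261e-13 F
Step 4: C = 163.23 fF

163.23


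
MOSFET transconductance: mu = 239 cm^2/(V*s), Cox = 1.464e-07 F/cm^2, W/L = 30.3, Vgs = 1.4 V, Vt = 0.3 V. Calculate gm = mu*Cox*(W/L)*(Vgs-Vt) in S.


Step 1: Vov = Vgs - Vt = 1.4 - 0.3 = 1.1 V
Step 2: gm = mu * Cox * (W/L) * Vov
Step 3: gm = 239 * 1.464e-07 * 30.3 * 1.1 = 1.17e-03 S

1.17e-03


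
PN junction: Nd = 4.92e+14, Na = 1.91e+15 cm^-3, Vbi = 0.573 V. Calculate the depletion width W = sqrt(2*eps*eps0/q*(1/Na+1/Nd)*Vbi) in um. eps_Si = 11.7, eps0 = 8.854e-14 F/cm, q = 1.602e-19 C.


Step 1: 1/Na + 1/Nd = 1/1.91e+15 + 1/4.92e+14 = 2.55608e-15
Step 2: 2*eps*eps0/q = 2*11.7*8.854e-14/1.602e-19 = 1.293281e+07
Step 3: W^2 = 1.293281e+07 * 2.55608e-15 * 0.573 = 1.89418e-08
Step 4: W = sqrt(1.89418e-08) = 1.376e-04 cm = 1.376 um

1.376


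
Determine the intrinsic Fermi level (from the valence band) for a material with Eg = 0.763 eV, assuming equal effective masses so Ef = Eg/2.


Step 1: For an intrinsic semiconductor, the Fermi level sits at midgap.
Step 2: Ef = Eg / 2 = 0.763 / 2 = 0.3815 eV

0.3815


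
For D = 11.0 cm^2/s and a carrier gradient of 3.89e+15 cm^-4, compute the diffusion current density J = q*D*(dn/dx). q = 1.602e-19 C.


Step 1: J = q * D * (dn/dx)
Step 2: J = 1.602e-19 * 11.0 * 3.89e+15
Step 3: J = 6.85e-03 A/cm^2

6.85e-03


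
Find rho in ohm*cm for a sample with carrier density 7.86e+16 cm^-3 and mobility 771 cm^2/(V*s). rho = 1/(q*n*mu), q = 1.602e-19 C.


Step 1: sigma = q * n * mu = 1.602e-19 * 7.86e+16 * 771 = 9.70822e+00 S/cm
Step 2: rho = 1 / sigma = 1 / 9.70822e+00 = 0.103 ohm*cm

0.103


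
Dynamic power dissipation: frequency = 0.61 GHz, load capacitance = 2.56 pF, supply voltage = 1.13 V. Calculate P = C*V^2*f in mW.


Step 1: V^2 = 1.13^2 = 1.2769 V^2
Step 2: P = C*V^2*f = 2.56e-12 F * 1.2769 * 0.61e9 Hz
Step 3: P = 1.99400704e-03 W
Step 4: P = 1.994 mW

1.994


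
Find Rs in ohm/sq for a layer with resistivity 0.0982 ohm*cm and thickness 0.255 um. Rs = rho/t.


Step 1: Convert thickness to cm: t = 0.255 um = 2.5500e-05 cm
Step 2: Rs = rho / t = 0.0982 / 2.5500e-05
Step 3: Rs = 3851.0 ohm/sq

3851.0


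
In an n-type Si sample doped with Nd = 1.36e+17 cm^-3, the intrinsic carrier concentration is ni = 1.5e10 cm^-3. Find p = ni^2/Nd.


Step 1: Since Nd >> ni, n ≈ Nd = 1.36e+17 cm^-3
Step 2: p = ni^2 / n = (1.5e10)^2 / 1.36e+17
Step 3: p = 2.25e20 / 1.36e+17 = 1.65e+03 cm^-3

1.65e+03


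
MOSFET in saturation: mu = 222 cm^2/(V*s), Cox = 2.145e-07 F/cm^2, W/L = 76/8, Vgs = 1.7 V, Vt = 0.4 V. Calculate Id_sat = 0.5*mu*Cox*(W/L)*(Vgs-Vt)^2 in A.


Step 1: Overdrive voltage Vov = Vgs - Vt = 1.7 - 0.4 = 1.3 V
Step 2: W/L = 76/8 = 9.5
Step 3: Id = 0.5 * 222 * 2.145e-07 * 9.5 * 1.3^2
Step 4: Id = 3.82e-04 A

3.82e-04


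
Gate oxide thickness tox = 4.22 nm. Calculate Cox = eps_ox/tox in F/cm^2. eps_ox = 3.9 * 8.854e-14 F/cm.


Step 1: eps_ox = 3.9 * 8.854e-14 = 3.45306e-13 F/cm
Step 2: tox in cm = 4.22 nm * 1e-7 = 4.2200e-07 cm
Step 3: Cox = 3.45306e-13 / 4.2200e-07 = 8.18e-07 F/cm^2

8.18e-07


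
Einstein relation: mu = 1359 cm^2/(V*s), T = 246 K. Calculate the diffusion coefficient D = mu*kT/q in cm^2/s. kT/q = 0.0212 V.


Step 1: D = mu * (kT/q)
Step 2: D = 1359 * 0.0212
Step 3: D = 28.81 cm^2/s

28.81


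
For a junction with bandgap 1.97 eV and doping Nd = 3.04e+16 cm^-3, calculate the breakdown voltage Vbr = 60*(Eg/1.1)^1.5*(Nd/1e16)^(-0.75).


Step 1: Eg/1.1 = 1.97/1.1 = 1.790909
Step 2: (Eg/1.1)^1.5 = 1.790909^1.5 = 2.396681
Step 3: (Nd/1e16)^(-0.75) = (3.04)^(-0.75) = 0.434355
Step 4: Vbr = 60 * 2.396681 * 0.434355 = 62.5 V

62.5


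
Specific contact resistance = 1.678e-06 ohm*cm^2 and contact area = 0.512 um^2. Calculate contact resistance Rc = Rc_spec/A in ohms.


Step 1: Convert area to cm^2: 0.512 um^2 = 5.1200e-09 cm^2
Step 2: Rc = Rc_spec / A = 1.678e-06 / 5.1200e-09
Step 3: Rc = 3.28e+02 ohms

3.28e+02


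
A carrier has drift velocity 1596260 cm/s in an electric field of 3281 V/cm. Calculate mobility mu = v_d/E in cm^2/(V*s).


Step 1: mu = v_d / E
Step 2: mu = 1596260 / 3281
Step 3: mu = 486.52 cm^2/(V*s)

486.52


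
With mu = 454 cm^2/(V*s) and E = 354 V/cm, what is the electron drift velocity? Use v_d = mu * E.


Step 1: v_d = mu * E
Step 2: v_d = 454 * 354 = 160716
Step 3: v_d = 1.61e+05 cm/s

1.61e+05


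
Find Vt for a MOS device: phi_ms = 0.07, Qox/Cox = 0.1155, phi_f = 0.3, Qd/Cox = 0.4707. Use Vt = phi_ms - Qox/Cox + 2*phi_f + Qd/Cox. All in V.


Step 1: Vt = phi_ms - Qox/Cox + 2*phi_f + Qd/Cox
Step 2: Vt = 0.07 - 0.1155 + 2*0.3 + 0.4707
Step 3: Vt = 0.07 - 0.1155 + 0.6 + 0.4707
Step 4: Vt = 1.0252 V

1.0252


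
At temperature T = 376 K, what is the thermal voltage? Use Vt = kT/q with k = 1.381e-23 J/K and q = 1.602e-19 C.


Step 1: kT = 1.381e-23 * 376 = 5.19256e-21 J
Step 2: Vt = kT/q = 5.19256e-21 / 1.602e-19
Step 3: Vt = 0.03241 V

0.03241


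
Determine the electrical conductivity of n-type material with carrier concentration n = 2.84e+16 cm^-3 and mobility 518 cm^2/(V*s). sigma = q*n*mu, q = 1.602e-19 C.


Step 1: sigma = q * n * mu
Step 2: sigma = 1.602e-19 * 2.84e+16 * 518
Step 3: sigma = 2.357e+00 S/cm

2.357e+00


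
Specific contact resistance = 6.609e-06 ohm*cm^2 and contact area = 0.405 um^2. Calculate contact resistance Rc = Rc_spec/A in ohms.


Step 1: Convert area to cm^2: 0.405 um^2 = 4.0500e-09 cm^2
Step 2: Rc = Rc_spec / A = 6.609e-06 / 4.0500e-09
Step 3: Rc = 1.63e+03 ohms

1.63e+03


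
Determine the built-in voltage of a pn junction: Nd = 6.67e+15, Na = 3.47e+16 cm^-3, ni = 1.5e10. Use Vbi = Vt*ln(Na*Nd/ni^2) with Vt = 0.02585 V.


Step 1: Compute Na*Nd/ni^2 = 3.47e+16 * 6.67e+15 / (1.5e10)^2 = 1.0287e+12
Step 2: ln(1.0287e+12) = 27.6593
Step 3: Vbi = 0.02585 * 27.6593 = 0.715 V

0.715


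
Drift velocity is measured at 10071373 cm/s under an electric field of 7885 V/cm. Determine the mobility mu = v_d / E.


Step 1: mu = v_d / E
Step 2: mu = 10071373 / 7885
Step 3: mu = 1277.28 cm^2/(V*s)

1277.28


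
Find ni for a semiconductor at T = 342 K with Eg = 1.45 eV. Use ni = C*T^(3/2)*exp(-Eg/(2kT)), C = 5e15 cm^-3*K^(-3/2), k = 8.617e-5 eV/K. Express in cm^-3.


Step 1: Compute kT = 8.617e-5 * 342 = 0.02947014 eV
Step 2: Exponent = -Eg/(2kT) = -1.45/(2*0.02947014) = -24.60117
Step 3: T^(3/2) = 342^1.5 = 6324.69
Step 4: ni = 5e15 * 6324.69 * exp(-24.60117) = 6.54e+08 cm^-3

6.54e+08


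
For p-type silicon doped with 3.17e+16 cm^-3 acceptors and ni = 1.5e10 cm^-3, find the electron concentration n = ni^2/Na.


Step 1: Majority hole concentration p ≈ Na = 3.17e+16 cm^-3
Step 2: n = ni^2 / Na = (1.5e10)^2 / 3.17e+16
Step 3: n = 7.10e+03 cm^-3

7.10e+03


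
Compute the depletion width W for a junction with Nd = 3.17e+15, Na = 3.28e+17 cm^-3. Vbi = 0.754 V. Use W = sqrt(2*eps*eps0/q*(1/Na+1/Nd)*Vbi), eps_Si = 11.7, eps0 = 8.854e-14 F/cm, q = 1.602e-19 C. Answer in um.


Step 1: 1/Na + 1/Nd = 1/3.28e+17 + 1/3.17e+15 = 3.18506e-16
Step 2: 2*eps*eps0/q = 2*11.7*8.854e-14/1.602e-19 = 1.293281e+07
Step 3: W^2 = 1.293281e+07 * 3.18506e-16 * 0.754 = 3.10586e-09
Step 4: W = sqrt(3.10586e-09) = 5.573e-05 cm = 0.5573 um

0.5573


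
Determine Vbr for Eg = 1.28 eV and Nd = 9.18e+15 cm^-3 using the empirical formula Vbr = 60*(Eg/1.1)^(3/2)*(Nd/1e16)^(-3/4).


Step 1: Eg/1.1 = 1.28/1.1 = 1.163636
Step 2: (Eg/1.1)^1.5 = 1.163636^1.5 = 1.255237
Step 3: (Nd/1e16)^(-0.75) = (0.918)^(-0.75) = 1.066272
Step 4: Vbr = 60 * 1.255237 * 1.066272 = 80.3 V

80.3


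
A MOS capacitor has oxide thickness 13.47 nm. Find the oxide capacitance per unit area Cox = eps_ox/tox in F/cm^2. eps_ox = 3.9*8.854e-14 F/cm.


Step 1: eps_ox = 3.9 * 8.854e-14 = 3.45306e-13 F/cm
Step 2: tox in cm = 13.47 nm * 1e-7 = 1.3470e-06 cm
Step 3: Cox = 3.45306e-13 / 1.3470e-06 = 2.56e-07 F/cm^2

2.56e-07


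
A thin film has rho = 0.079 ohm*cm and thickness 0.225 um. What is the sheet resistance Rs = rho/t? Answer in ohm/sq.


Step 1: Convert thickness to cm: t = 0.225 um = 2.2500e-05 cm
Step 2: Rs = rho / t = 0.079 / 2.2500e-05
Step 3: Rs = 3511.1 ohm/sq

3511.1


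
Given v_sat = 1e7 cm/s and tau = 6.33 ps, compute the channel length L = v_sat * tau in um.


Step 1: tau in seconds = 6.33 ps * 1e-12 = 6.3300e-12 s
Step 2: L = v_sat * tau = 1e7 * 6.3300e-12 = 6.3300e-05 cm
Step 3: L in um = 6.3300e-05 * 1e4 = 0.633 um

0.633


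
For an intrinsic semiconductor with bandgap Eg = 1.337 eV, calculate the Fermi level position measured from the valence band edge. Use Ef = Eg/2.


Step 1: For an intrinsic semiconductor, the Fermi level sits at midgap.
Step 2: Ef = Eg / 2 = 1.337 / 2 = 0.6685 eV

0.6685


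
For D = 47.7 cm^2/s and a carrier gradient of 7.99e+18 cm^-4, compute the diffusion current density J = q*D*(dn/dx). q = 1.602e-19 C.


Step 1: J = q * D * (dn/dx)
Step 2: J = 1.602e-19 * 47.7 * 7.99e+18
Step 3: J = 6.11e+01 A/cm^2

6.11e+01


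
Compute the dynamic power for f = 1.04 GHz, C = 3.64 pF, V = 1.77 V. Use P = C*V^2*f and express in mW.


Step 1: V^2 = 1.77^2 = 3.1329 V^2
Step 2: P = C*V^2*f = 3.64e-12 F * 3.1329 * 1.04e9 Hz
Step 3: P = 1.185990624e-02 W
Step 4: P = 11.86 mW

11.86


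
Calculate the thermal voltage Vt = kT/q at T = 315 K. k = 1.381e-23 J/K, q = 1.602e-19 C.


Step 1: kT = 1.381e-23 * 315 = 4.35015e-21 J
Step 2: Vt = kT/q = 4.35015e-21 / 1.602e-19
Step 3: Vt = 0.02715 V

0.02715


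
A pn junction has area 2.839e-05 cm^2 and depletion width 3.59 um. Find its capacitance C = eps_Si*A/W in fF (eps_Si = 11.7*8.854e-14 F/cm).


Step 1: eps_Si = 11.7 * 8.854e-14 = 1.035918e-12 F/cm
Step 2: W in cm = 3.59 * 1e-4 = 3.59e-04 cm
Step 3: C = 1.035918e-12 * 2.839e-05 / 3.59e-04 = 8.192120e-14 F
Step 4: C = 81.92 fF

81.92


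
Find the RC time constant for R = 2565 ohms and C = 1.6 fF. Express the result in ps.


Step 1: tau = R * C
Step 2: tau = 2565 * 1.6 fF = 2565 * 1.6e-15 F
Step 3: tau = 4.104e-12 s = 4.104 ps

4.104


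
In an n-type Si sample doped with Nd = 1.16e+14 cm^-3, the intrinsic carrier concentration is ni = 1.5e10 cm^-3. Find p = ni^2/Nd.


Step 1: Since Nd >> ni, n ≈ Nd = 1.16e+14 cm^-3
Step 2: p = ni^2 / n = (1.5e10)^2 / 1.16e+14
Step 3: p = 2.25e20 / 1.16e+14 = 1.94e+06 cm^-3

1.94e+06


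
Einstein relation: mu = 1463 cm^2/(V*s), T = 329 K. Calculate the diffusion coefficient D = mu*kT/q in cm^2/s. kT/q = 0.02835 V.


Step 1: D = mu * (kT/q)
Step 2: D = 1463 * 0.02835
Step 3: D = 41.48 cm^2/s

41.48


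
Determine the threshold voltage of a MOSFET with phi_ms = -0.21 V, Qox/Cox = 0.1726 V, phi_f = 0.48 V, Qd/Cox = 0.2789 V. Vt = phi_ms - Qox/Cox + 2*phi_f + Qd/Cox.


Step 1: Vt = phi_ms - Qox/Cox + 2*phi_f + Qd/Cox
Step 2: Vt = -0.21 - 0.1726 + 2*0.48 + 0.2789
Step 3: Vt = -0.21 - 0.1726 + 0.96 + 0.2789
Step 4: Vt = 0.8563 V

0.8563


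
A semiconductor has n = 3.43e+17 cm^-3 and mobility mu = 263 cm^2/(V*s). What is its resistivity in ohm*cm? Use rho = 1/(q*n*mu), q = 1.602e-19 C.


Step 1: sigma = q * n * mu = 1.602e-19 * 3.43e+17 * 263 = 1.44515e+01 S/cm
Step 2: rho = 1 / sigma = 1 / 1.44515e+01 = 0.0692 ohm*cm

0.0692


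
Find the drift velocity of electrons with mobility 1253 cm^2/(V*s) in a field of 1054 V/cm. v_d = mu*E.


Step 1: v_d = mu * E
Step 2: v_d = 1253 * 1054 = 1320662
Step 3: v_d = 1.32e+06 cm/s

1.32e+06


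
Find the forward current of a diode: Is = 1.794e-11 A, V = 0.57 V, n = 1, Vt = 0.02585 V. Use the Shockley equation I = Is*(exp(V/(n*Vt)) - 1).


Step 1: V/(n*Vt) = 0.57/(1*0.02585) = 22.0503
Step 2: exp(22.0503) = 3.7698e+09
Step 3: I = 1.794e-11 * (3.7698e+09 - 1) = 6.76e-02 A

6.76e-02


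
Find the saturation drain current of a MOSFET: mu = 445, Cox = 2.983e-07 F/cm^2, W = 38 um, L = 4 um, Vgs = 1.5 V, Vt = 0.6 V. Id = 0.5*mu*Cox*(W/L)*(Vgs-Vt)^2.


Step 1: Overdrive voltage Vov = Vgs - Vt = 1.5 - 0.6 = 0.9 V
Step 2: W/L = 38/4 = 9.5
Step 3: Id = 0.5 * 445 * 2.983e-07 * 9.5 * 0.9^2
Step 4: Id = 5.11e-04 A

5.11e-04


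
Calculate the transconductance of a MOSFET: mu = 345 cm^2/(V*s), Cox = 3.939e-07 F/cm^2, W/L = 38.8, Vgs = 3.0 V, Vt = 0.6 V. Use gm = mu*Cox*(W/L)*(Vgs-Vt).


Step 1: Vov = Vgs - Vt = 3.0 - 0.6 = 2.4 V
Step 2: gm = mu * Cox * (W/L) * Vov
Step 3: gm = 345 * 3.939e-07 * 38.8 * 2.4 = 1.27e-02 S

1.27e-02


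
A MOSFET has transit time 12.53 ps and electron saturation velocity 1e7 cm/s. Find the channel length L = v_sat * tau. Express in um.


Step 1: tau in seconds = 12.53 ps * 1e-12 = 1.2530e-11 s
Step 2: L = v_sat * tau = 1e7 * 1.2530e-11 = 1.2530e-04 cm
Step 3: L in um = 1.2530e-04 * 1e4 = 1.253 um

1.253


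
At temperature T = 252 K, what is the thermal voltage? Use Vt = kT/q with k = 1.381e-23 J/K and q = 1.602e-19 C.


Step 1: kT = 1.381e-23 * 252 = 3.48012e-21 J
Step 2: Vt = kT/q = 3.48012e-21 / 1.602e-19
Step 3: Vt = 0.02172 V

0.02172


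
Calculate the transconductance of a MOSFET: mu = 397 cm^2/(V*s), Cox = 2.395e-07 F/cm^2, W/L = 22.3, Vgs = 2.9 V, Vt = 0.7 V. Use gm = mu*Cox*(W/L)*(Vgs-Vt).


Step 1: Vov = Vgs - Vt = 2.9 - 0.7 = 2.2 V
Step 2: gm = mu * Cox * (W/L) * Vov
Step 3: gm = 397 * 2.395e-07 * 22.3 * 2.2 = 4.66e-03 S

4.66e-03


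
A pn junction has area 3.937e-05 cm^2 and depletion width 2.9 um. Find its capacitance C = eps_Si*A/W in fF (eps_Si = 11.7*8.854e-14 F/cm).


Step 1: eps_Si = 11.7 * 8.854e-14 = 1.035918e-12 F/cm
Step 2: W in cm = 2.9 * 1e-4 = 2.90e-04 cm
Step 3: C = 1.035918e-12 * 3.937e-05 / 2.90e-04 = 1.406348e-13 F
Step 4: C = 140.63 fF

140.63


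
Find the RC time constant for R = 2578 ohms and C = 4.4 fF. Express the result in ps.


Step 1: tau = R * C
Step 2: tau = 2578 * 4.4 fF = 2578 * 4.4e-15 F
Step 3: tau = 1.13432e-11 s = 11.3432 ps

11.3432


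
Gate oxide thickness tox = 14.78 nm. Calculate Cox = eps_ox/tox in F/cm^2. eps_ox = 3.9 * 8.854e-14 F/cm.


Step 1: eps_ox = 3.9 * 8.854e-14 = 3.45306e-13 F/cm
Step 2: tox in cm = 14.78 nm * 1e-7 = 1.4780e-06 cm
Step 3: Cox = 3.45306e-13 / 1.4780e-06 = 2.34e-07 F/cm^2

2.34e-07


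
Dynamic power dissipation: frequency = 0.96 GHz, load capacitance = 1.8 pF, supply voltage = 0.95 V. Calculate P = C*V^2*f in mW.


Step 1: V^2 = 0.95^2 = 0.9025 V^2
Step 2: P = C*V^2*f = 1.8e-12 F * 0.9025 * 0.96e9 Hz
Step 3: P = 1.55952e-03 W
Step 4: P = 1.56 mW

1.56


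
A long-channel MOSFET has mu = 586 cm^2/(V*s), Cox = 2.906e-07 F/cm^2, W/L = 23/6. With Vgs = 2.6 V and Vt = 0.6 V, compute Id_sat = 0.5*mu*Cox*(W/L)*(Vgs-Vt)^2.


Step 1: Overdrive voltage Vov = Vgs - Vt = 2.6 - 0.6 = 2.0 V
Step 2: W/L = 23/6 = 3.83333
Step 3: Id = 0.5 * 586 * 2.906e-07 * 3.83333 * 2.0^2
Step 4: Id = 1.31e-03 A

1.31e-03


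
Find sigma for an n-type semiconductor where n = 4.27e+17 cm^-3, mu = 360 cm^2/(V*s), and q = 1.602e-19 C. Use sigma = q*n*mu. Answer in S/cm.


Step 1: sigma = q * n * mu
Step 2: sigma = 1.602e-19 * 4.27e+17 * 360
Step 3: sigma = 2.463e+01 S/cm

2.463e+01


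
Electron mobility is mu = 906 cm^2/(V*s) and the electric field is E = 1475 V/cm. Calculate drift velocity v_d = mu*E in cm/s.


Step 1: v_d = mu * E
Step 2: v_d = 906 * 1475 = 1336350
Step 3: v_d = 1.34e+06 cm/s

1.34e+06


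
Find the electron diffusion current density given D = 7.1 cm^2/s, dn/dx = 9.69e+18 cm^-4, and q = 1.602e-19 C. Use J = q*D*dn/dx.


Step 1: J = q * D * (dn/dx)
Step 2: J = 1.602e-19 * 7.1 * 9.69e+18
Step 3: J = 1.10e+01 A/cm^2

1.10e+01


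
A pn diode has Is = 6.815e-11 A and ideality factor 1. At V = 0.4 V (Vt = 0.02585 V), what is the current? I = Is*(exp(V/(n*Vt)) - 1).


Step 1: V/(n*Vt) = 0.4/(1*0.02585) = 15.4739
Step 2: exp(15.4739) = 5.2508e+06
Step 3: I = 6.815e-11 * (5.2508e+06 - 1) = 3.58e-04 A

3.58e-04


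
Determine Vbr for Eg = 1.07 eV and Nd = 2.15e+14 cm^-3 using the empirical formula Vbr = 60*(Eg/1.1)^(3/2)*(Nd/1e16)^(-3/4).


Step 1: Eg/1.1 = 1.07/1.1 = 0.972727
Step 2: (Eg/1.1)^1.5 = 0.972727^1.5 = 0.959371
Step 3: (Nd/1e16)^(-0.75) = (0.0215)^(-0.75) = 17.810297
Step 4: Vbr = 60 * 0.959371 * 17.810297 = 1025.2 V

1025.2


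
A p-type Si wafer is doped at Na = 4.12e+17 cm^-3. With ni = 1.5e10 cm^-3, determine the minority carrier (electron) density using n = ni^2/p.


Step 1: Majority hole concentration p ≈ Na = 4.12e+17 cm^-3
Step 2: n = ni^2 / Na = (1.5e10)^2 / 4.12e+17
Step 3: n = 5.46e+02 cm^-3

5.46e+02


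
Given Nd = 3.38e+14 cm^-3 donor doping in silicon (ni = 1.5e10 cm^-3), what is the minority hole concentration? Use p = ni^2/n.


Step 1: Since Nd >> ni, n ≈ Nd = 3.38e+14 cm^-3
Step 2: p = ni^2 / n = (1.5e10)^2 / 3.38e+14
Step 3: p = 2.25e20 / 3.38e+14 = 6.66e+05 cm^-3

6.66e+05


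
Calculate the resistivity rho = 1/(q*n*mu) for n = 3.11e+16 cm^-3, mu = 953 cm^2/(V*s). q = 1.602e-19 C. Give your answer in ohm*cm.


Step 1: sigma = q * n * mu = 1.602e-19 * 3.11e+16 * 953 = 4.74806e+00 S/cm
Step 2: rho = 1 / sigma = 1 / 4.74806e+00 = 0.2106 ohm*cm

0.2106


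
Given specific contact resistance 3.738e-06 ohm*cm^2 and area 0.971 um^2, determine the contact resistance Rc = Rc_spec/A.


Step 1: Convert area to cm^2: 0.971 um^2 = 9.7100e-09 cm^2
Step 2: Rc = Rc_spec / A = 3.738e-06 / 9.7100e-09
Step 3: Rc = 3.85e+02 ohms

3.85e+02


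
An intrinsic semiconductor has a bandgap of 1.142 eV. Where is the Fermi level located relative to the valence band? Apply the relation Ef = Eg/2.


Step 1: For an intrinsic semiconductor, the Fermi level sits at midgap.
Step 2: Ef = Eg / 2 = 1.142 / 2 = 0.571 eV

0.571


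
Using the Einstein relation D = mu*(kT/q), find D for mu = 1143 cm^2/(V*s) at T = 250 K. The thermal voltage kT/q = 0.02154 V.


Step 1: D = mu * (kT/q)
Step 2: D = 1143 * 0.02154
Step 3: D = 24.62 cm^2/s

24.62


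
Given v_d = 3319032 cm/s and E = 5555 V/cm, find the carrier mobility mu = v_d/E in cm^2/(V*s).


Step 1: mu = v_d / E
Step 2: mu = 3319032 / 5555
Step 3: mu = 597.49 cm^2/(V*s)

597.49


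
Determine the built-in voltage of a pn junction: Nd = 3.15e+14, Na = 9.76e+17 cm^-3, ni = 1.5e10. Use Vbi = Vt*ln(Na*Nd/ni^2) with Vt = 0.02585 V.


Step 1: Compute Na*Nd/ni^2 = 9.76e+17 * 3.15e+14 / (1.5e10)^2 = 1.3664e+12
Step 2: ln(1.3664e+12) = 27.9432
Step 3: Vbi = 0.02585 * 27.9432 = 0.722 V

0.722


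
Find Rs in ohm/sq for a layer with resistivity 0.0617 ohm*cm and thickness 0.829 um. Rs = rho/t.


Step 1: Convert thickness to cm: t = 0.829 um = 8.2900e-05 cm
Step 2: Rs = rho / t = 0.0617 / 8.2900e-05
Step 3: Rs = 744.3 ohm/sq

744.3


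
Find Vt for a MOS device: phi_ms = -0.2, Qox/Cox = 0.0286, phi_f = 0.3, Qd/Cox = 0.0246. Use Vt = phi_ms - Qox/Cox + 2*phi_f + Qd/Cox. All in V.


Step 1: Vt = phi_ms - Qox/Cox + 2*phi_f + Qd/Cox
Step 2: Vt = -0.2 - 0.0286 + 2*0.3 + 0.0246
Step 3: Vt = -0.2 - 0.0286 + 0.6 + 0.0246
Step 4: Vt = 0.396 V

0.396


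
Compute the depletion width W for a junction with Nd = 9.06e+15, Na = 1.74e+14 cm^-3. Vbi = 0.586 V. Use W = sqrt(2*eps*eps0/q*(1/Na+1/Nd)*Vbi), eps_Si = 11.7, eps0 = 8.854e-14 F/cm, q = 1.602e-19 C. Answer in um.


Step 1: 1/Na + 1/Nd = 1/1.74e+14 + 1/9.06e+15 = 5.85750e-15
Step 2: 2*eps*eps0/q = 2*11.7*8.854e-14/1.602e-19 = 1.293281e+07
Step 3: W^2 = 1.293281e+07 * 5.85750e-15 * 0.586 = 4.43918e-08
Step 4: W = sqrt(4.43918e-08) = 2.107e-04 cm = 2.107 um

2.107


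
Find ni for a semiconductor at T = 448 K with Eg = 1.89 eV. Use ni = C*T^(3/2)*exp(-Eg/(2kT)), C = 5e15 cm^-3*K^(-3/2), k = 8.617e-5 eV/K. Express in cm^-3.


Step 1: Compute kT = 8.617e-5 * 448 = 0.03860416 eV
Step 2: Exponent = -Eg/(2kT) = -1.89/(2*0.03860416) = -24.47923
Step 3: T^(3/2) = 448^1.5 = 9482.37
Step 4: ni = 5e15 * 9482.37 * exp(-24.47923) = 1.11e+09 cm^-3

1.11e+09


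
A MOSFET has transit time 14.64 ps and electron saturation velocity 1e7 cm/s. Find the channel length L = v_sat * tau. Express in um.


Step 1: tau in seconds = 14.64 ps * 1e-12 = 1.4640e-11 s
Step 2: L = v_sat * tau = 1e7 * 1.4640e-11 = 1.4640e-04 cm
Step 3: L in um = 1.4640e-04 * 1e4 = 1.464 um

1.464


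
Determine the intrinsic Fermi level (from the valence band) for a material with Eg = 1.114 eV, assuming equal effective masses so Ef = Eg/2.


Step 1: For an intrinsic semiconductor, the Fermi level sits at midgap.
Step 2: Ef = Eg / 2 = 1.114 / 2 = 0.557 eV

0.557


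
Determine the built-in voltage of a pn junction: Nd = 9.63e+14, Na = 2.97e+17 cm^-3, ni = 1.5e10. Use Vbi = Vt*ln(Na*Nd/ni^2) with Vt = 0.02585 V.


Step 1: Compute Na*Nd/ni^2 = 2.97e+17 * 9.63e+14 / (1.5e10)^2 = 1.2712e+12
Step 2: ln(1.2712e+12) = 27.8710
Step 3: Vbi = 0.02585 * 27.8710 = 0.72 V

0.72


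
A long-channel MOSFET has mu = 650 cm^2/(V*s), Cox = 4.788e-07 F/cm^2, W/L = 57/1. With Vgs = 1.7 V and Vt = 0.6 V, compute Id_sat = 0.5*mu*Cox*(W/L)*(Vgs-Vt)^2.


Step 1: Overdrive voltage Vov = Vgs - Vt = 1.7 - 0.6 = 1.1 V
Step 2: W/L = 57/1 = 57
Step 3: Id = 0.5 * 650 * 4.788e-07 * 57 * 1.1^2
Step 4: Id = 1.07e-02 A

1.07e-02


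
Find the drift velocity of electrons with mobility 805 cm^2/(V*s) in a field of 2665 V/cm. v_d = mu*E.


Step 1: v_d = mu * E
Step 2: v_d = 805 * 2665 = 2145325
Step 3: v_d = 2.15e+06 cm/s

2.15e+06


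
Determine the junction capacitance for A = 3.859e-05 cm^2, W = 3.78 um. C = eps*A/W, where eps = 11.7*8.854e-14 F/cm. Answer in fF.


Step 1: eps_Si = 11.7 * 8.854e-14 = 1.035918e-12 F/cm
Step 2: W in cm = 3.78 * 1e-4 = 3.78e-04 cm
Step 3: C = 1.035918e-12 * 3.859e-05 / 3.78e-04 = 1.057568e-13 F
Step 4: C = 105.76 fF

105.76


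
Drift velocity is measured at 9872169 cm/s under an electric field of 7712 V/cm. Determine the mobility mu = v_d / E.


Step 1: mu = v_d / E
Step 2: mu = 9872169 / 7712
Step 3: mu = 1280.1 cm^2/(V*s)

1280.1


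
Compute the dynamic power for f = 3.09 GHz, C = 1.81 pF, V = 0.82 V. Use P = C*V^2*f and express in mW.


Step 1: V^2 = 0.82^2 = 0.6724 V^2
Step 2: P = C*V^2*f = 1.81e-12 F * 0.6724 * 3.09e9 Hz
Step 3: P = 3.76066596e-03 W
Step 4: P = 3.761 mW

3.761


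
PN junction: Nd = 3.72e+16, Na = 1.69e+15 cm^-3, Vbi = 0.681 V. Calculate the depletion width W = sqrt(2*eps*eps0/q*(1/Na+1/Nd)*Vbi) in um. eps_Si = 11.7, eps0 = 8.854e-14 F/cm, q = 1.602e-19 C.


Step 1: 1/Na + 1/Nd = 1/1.69e+15 + 1/3.72e+16 = 6.18598e-16
Step 2: 2*eps*eps0/q = 2*11.7*8.854e-14/1.602e-19 = 1.293281e+07
Step 3: W^2 = 1.293281e+07 * 6.18598e-16 * 0.681 = 5.44814e-09
Step 4: W = sqrt(5.44814e-09) = 7.381e-05 cm = 0.7381 um

0.7381


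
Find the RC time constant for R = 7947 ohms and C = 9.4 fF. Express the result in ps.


Step 1: tau = R * C
Step 2: tau = 7947 * 9.4 fF = 7947 * 9.4e-15 F
Step 3: tau = 7.47018e-11 s = 74.7018 ps

74.7018


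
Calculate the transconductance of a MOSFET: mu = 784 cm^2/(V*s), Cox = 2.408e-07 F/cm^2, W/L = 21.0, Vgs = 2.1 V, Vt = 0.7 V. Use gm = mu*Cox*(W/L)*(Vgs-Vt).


Step 1: Vov = Vgs - Vt = 2.1 - 0.7 = 1.4 V
Step 2: gm = mu * Cox * (W/L) * Vov
Step 3: gm = 784 * 2.408e-07 * 21.0 * 1.4 = 5.55e-03 S

5.55e-03


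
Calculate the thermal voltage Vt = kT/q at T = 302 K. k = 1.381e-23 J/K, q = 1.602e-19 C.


Step 1: kT = 1.381e-23 * 302 = 4.17062e-21 J
Step 2: Vt = kT/q = 4.17062e-21 / 1.602e-19
Step 3: Vt = 0.02603 V

0.02603


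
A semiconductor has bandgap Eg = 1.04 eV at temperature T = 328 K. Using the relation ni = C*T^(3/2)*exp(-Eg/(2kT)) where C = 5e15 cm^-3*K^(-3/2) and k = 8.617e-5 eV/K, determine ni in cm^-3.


Step 1: Compute kT = 8.617e-5 * 328 = 0.02826376 eV
Step 2: Exponent = -Eg/(2kT) = -1.04/(2*0.02826376) = -18.39812
Step 3: T^(3/2) = 328^1.5 = 5940.33
Step 4: ni = 5e15 * 5940.33 * exp(-18.39812) = 3.04e+11 cm^-3

3.04e+11


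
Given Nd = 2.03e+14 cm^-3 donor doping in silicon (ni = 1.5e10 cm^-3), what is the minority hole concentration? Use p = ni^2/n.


Step 1: Since Nd >> ni, n ≈ Nd = 2.03e+14 cm^-3
Step 2: p = ni^2 / n = (1.5e10)^2 / 2.03e+14
Step 3: p = 2.25e20 / 2.03e+14 = 1.11e+06 cm^-3

1.11e+06


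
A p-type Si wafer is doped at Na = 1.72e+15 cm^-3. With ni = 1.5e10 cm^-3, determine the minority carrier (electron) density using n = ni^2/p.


Step 1: Majority hole concentration p ≈ Na = 1.72e+15 cm^-3
Step 2: n = ni^2 / Na = (1.5e10)^2 / 1.72e+15
Step 3: n = 1.31e+05 cm^-3

1.31e+05


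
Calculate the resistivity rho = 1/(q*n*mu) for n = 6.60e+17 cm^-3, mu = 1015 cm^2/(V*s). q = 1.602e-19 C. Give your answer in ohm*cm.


Step 1: sigma = q * n * mu = 1.602e-19 * 6.60e+17 * 1015 = 1.07318e+02 S/cm
Step 2: rho = 1 / sigma = 1 / 1.07318e+02 = 0.009318 ohm*cm

0.009318


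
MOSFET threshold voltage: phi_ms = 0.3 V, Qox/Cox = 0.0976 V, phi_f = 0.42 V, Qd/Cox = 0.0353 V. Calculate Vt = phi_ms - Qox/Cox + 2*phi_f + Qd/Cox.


Step 1: Vt = phi_ms - Qox/Cox + 2*phi_f + Qd/Cox
Step 2: Vt = 0.3 - 0.0976 + 2*0.42 + 0.0353
Step 3: Vt = 0.3 - 0.0976 + 0.84 + 0.0353
Step 4: Vt = 1.0777 V

1.0777


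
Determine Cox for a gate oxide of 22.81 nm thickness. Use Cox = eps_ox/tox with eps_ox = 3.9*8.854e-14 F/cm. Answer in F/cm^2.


Step 1: eps_ox = 3.9 * 8.854e-14 = 3.45306e-13 F/cm
Step 2: tox in cm = 22.81 nm * 1e-7 = 2.2810e-06 cm
Step 3: Cox = 3.45306e-13 / 2.2810e-06 = 1.51e-07 F/cm^2

1.51e-07


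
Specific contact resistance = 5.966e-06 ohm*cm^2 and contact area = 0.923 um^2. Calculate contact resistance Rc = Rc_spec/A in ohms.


Step 1: Convert area to cm^2: 0.923 um^2 = 9.2300e-09 cm^2
Step 2: Rc = Rc_spec / A = 5.966e-06 / 9.2300e-09
Step 3: Rc = 6.46e+02 ohms

6.46e+02


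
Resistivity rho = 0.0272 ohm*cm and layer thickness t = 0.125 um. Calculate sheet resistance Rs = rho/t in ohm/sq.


Step 1: Convert thickness to cm: t = 0.125 um = 1.2500e-05 cm
Step 2: Rs = rho / t = 0.0272 / 1.2500e-05
Step 3: Rs = 2176.0 ohm/sq

2176.0


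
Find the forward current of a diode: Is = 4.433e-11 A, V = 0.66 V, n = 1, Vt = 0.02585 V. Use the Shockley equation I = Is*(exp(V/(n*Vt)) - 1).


Step 1: V/(n*Vt) = 0.66/(1*0.02585) = 25.5319
Step 2: exp(25.5319) = 1.2256e+11
Step 3: I = 4.433e-11 * (1.2256e+11 - 1) = 5.43e+00 A

5.43e+00


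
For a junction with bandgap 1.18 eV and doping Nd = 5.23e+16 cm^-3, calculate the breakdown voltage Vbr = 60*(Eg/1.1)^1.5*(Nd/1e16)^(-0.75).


Step 1: Eg/1.1 = 1.18/1.1 = 1.072727
Step 2: (Eg/1.1)^1.5 = 1.072727^1.5 = 1.111051
Step 3: (Nd/1e16)^(-0.75) = (5.23)^(-0.75) = 0.289150
Step 4: Vbr = 60 * 1.111051 * 0.289150 = 19.3 V

19.3
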